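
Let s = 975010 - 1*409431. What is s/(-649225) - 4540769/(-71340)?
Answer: 581526469633/9263142300 ≈ 62.779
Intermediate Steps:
s = 565579 (s = 975010 - 409431 = 565579)
s/(-649225) - 4540769/(-71340) = 565579/(-649225) - 4540769/(-71340) = 565579*(-1/649225) - 4540769*(-1/71340) = -565579/649225 + 4540769/71340 = 581526469633/9263142300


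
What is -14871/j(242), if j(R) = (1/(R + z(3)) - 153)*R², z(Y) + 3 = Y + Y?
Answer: 3643395/2195212976 ≈ 0.0016597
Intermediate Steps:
z(Y) = -3 + 2*Y (z(Y) = -3 + (Y + Y) = -3 + 2*Y)
j(R) = R²*(-153 + 1/(3 + R)) (j(R) = (1/(R + (-3 + 2*3)) - 153)*R² = (1/(R + (-3 + 6)) - 153)*R² = (1/(R + 3) - 153)*R² = (1/(3 + R) - 153)*R² = (-153 + 1/(3 + R))*R² = R²*(-153 + 1/(3 + R)))
-14871/j(242) = -14871*(3 + 242)/(58564*(-458 - 153*242)) = -14871*245/(58564*(-458 - 37026)) = -14871/(58564*(1/245)*(-37484)) = -14871/(-2195212976/245) = -14871*(-245/2195212976) = 3643395/2195212976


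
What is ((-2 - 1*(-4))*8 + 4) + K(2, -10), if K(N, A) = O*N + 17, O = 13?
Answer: 63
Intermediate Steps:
K(N, A) = 17 + 13*N (K(N, A) = 13*N + 17 = 17 + 13*N)
((-2 - 1*(-4))*8 + 4) + K(2, -10) = ((-2 - 1*(-4))*8 + 4) + (17 + 13*2) = ((-2 + 4)*8 + 4) + (17 + 26) = (2*8 + 4) + 43 = (16 + 4) + 43 = 20 + 43 = 63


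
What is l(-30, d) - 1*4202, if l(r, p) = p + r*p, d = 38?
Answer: -5304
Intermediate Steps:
l(r, p) = p + p*r
l(-30, d) - 1*4202 = 38*(1 - 30) - 1*4202 = 38*(-29) - 4202 = -1102 - 4202 = -5304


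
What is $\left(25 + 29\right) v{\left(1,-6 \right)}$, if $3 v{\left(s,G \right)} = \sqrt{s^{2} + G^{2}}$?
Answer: $18 \sqrt{37} \approx 109.49$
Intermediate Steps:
$v{\left(s,G \right)} = \frac{\sqrt{G^{2} + s^{2}}}{3}$ ($v{\left(s,G \right)} = \frac{\sqrt{s^{2} + G^{2}}}{3} = \frac{\sqrt{G^{2} + s^{2}}}{3}$)
$\left(25 + 29\right) v{\left(1,-6 \right)} = \left(25 + 29\right) \frac{\sqrt{\left(-6\right)^{2} + 1^{2}}}{3} = 54 \frac{\sqrt{36 + 1}}{3} = 54 \frac{\sqrt{37}}{3} = 18 \sqrt{37}$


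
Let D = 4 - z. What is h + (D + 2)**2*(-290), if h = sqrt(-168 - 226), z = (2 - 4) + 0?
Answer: -18560 + I*sqrt(394) ≈ -18560.0 + 19.849*I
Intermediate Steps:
z = -2 (z = -2 + 0 = -2)
D = 6 (D = 4 - 1*(-2) = 4 + 2 = 6)
h = I*sqrt(394) (h = sqrt(-394) = I*sqrt(394) ≈ 19.849*I)
h + (D + 2)**2*(-290) = I*sqrt(394) + (6 + 2)**2*(-290) = I*sqrt(394) + 8**2*(-290) = I*sqrt(394) + 64*(-290) = I*sqrt(394) - 18560 = -18560 + I*sqrt(394)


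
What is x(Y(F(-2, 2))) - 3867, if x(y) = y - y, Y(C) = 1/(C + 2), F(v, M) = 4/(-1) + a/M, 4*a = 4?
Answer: -3867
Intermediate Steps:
a = 1 (a = (¼)*4 = 1)
F(v, M) = -4 + 1/M (F(v, M) = 4/(-1) + 1/M = 4*(-1) + 1/M = -4 + 1/M)
Y(C) = 1/(2 + C)
x(y) = 0
x(Y(F(-2, 2))) - 3867 = 0 - 3867 = -3867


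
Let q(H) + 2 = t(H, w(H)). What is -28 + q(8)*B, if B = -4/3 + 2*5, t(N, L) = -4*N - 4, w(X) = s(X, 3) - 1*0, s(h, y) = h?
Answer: -1072/3 ≈ -357.33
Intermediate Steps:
w(X) = X (w(X) = X - 1*0 = X + 0 = X)
t(N, L) = -4 - 4*N
q(H) = -6 - 4*H (q(H) = -2 + (-4 - 4*H) = -6 - 4*H)
B = 26/3 (B = -4*⅓ + 10 = -4/3 + 10 = 26/3 ≈ 8.6667)
-28 + q(8)*B = -28 + (-6 - 4*8)*(26/3) = -28 + (-6 - 32)*(26/3) = -28 - 38*26/3 = -28 - 988/3 = -1072/3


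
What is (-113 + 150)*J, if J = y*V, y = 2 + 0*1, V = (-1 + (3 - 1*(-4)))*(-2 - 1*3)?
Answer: -2220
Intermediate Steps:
V = -30 (V = (-1 + (3 + 4))*(-2 - 3) = (-1 + 7)*(-5) = 6*(-5) = -30)
y = 2 (y = 2 + 0 = 2)
J = -60 (J = 2*(-30) = -60)
(-113 + 150)*J = (-113 + 150)*(-60) = 37*(-60) = -2220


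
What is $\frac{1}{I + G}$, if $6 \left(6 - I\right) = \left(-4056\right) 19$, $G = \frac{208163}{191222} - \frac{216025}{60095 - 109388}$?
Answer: $\frac{9425906046}{121174462402409} \approx 7.7788 \cdot 10^{-5}$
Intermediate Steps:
$G = \frac{51569711309}{9425906046}$ ($G = 208163 \cdot \frac{1}{191222} - \frac{216025}{-49293} = \frac{208163}{191222} - - \frac{216025}{49293} = \frac{208163}{191222} + \frac{216025}{49293} = \frac{51569711309}{9425906046} \approx 5.4711$)
$I = 12850$ ($I = 6 - \frac{\left(-4056\right) 19}{6} = 6 - -12844 = 6 + 12844 = 12850$)
$\frac{1}{I + G} = \frac{1}{12850 + \frac{51569711309}{9425906046}} = \frac{1}{\frac{121174462402409}{9425906046}} = \frac{9425906046}{121174462402409}$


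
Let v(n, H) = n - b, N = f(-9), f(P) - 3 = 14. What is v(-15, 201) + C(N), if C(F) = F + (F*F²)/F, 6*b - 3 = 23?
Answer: 860/3 ≈ 286.67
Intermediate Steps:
b = 13/3 (b = ½ + (⅙)*23 = ½ + 23/6 = 13/3 ≈ 4.3333)
f(P) = 17 (f(P) = 3 + 14 = 17)
N = 17
v(n, H) = -13/3 + n (v(n, H) = n - 1*13/3 = n - 13/3 = -13/3 + n)
C(F) = F + F² (C(F) = F + F³/F = F + F²)
v(-15, 201) + C(N) = (-13/3 - 15) + 17*(1 + 17) = -58/3 + 17*18 = -58/3 + 306 = 860/3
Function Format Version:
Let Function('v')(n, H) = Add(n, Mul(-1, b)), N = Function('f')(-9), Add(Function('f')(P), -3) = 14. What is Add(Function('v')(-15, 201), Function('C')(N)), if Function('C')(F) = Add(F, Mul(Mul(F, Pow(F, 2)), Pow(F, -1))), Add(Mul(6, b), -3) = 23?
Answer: Rational(860, 3) ≈ 286.67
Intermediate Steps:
b = Rational(13, 3) (b = Add(Rational(1, 2), Mul(Rational(1, 6), 23)) = Add(Rational(1, 2), Rational(23, 6)) = Rational(13, 3) ≈ 4.3333)
Function('f')(P) = 17 (Function('f')(P) = Add(3, 14) = 17)
N = 17
Function('v')(n, H) = Add(Rational(-13, 3), n) (Function('v')(n, H) = Add(n, Mul(-1, Rational(13, 3))) = Add(n, Rational(-13, 3)) = Add(Rational(-13, 3), n))
Function('C')(F) = Add(F, Pow(F, 2)) (Function('C')(F) = Add(F, Mul(Pow(F, 3), Pow(F, -1))) = Add(F, Pow(F, 2)))
Add(Function('v')(-15, 201), Function('C')(N)) = Add(Add(Rational(-13, 3), -15), Mul(17, Add(1, 17))) = Add(Rational(-58, 3), Mul(17, 18)) = Add(Rational(-58, 3), 306) = Rational(860, 3)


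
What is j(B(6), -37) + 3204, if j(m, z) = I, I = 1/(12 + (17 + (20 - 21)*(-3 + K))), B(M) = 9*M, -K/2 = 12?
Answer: 179425/56 ≈ 3204.0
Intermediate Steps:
K = -24 (K = -2*12 = -24)
I = 1/56 (I = 1/(12 + (17 + (20 - 21)*(-3 - 24))) = 1/(12 + (17 - 1*(-27))) = 1/(12 + (17 + 27)) = 1/(12 + 44) = 1/56 ≈ 0.017857)
j(m, z) = 1/56
j(B(6), -37) + 3204 = 1/56 + 3204 = 179425/56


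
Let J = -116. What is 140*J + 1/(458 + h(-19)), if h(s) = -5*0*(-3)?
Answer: -7437919/458 ≈ -16240.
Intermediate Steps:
h(s) = 0 (h(s) = 0*(-3) = 0)
140*J + 1/(458 + h(-19)) = 140*(-116) + 1/(458 + 0) = -16240 + 1/458 = -7437919/458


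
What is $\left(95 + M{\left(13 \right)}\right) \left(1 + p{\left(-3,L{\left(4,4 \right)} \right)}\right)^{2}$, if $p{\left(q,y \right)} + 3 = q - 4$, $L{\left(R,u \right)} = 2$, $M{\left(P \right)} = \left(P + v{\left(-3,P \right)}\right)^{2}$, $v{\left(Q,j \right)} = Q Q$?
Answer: $46899$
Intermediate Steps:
$v{\left(Q,j \right)} = Q^{2}$
$M{\left(P \right)} = \left(9 + P\right)^{2}$ ($M{\left(P \right)} = \left(P + \left(-3\right)^{2}\right)^{2} = \left(P + 9\right)^{2} = \left(9 + P\right)^{2}$)
$p{\left(q,y \right)} = -7 + q$ ($p{\left(q,y \right)} = -3 + \left(q - 4\right) = -3 + \left(-4 + q\right) = -7 + q$)
$\left(95 + M{\left(13 \right)}\right) \left(1 + p{\left(-3,L{\left(4,4 \right)} \right)}\right)^{2} = \left(95 + \left(9 + 13\right)^{2}\right) \left(1 - 10\right)^{2} = \left(95 + 22^{2}\right) \left(1 - 10\right)^{2} = \left(95 + 484\right) \left(-9\right)^{2} = 579 \cdot 81 = 46899$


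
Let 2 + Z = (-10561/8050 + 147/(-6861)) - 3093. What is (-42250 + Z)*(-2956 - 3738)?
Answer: 2794215732888829/9205175 ≈ 3.0355e+8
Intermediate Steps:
Z = -57004580707/18410350 (Z = -2 + ((-10561/8050 + 147/(-6861)) - 3093) = -2 + ((-10561*1/8050 + 147*(-1/6861)) - 3093) = -2 + ((-10561/8050 - 49/2287) - 3093) = -2 + (-24547457/18410350 - 3093) = -2 - 56967760007/18410350 = -57004580707/18410350 ≈ -3096.3)
(-42250 + Z)*(-2956 - 3738) = (-42250 - 57004580707/18410350)*(-2956 - 3738) = -834841868207/18410350*(-6694) = 2794215732888829/9205175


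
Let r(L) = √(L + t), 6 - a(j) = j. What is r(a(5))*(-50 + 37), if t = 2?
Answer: -13*√3 ≈ -22.517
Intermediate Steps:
a(j) = 6 - j
r(L) = √(2 + L) (r(L) = √(L + 2) = √(2 + L))
r(a(5))*(-50 + 37) = √(2 + (6 - 1*5))*(-50 + 37) = √(2 + (6 - 5))*(-13) = √(2 + 1)*(-13) = √3*(-13) = -13*√3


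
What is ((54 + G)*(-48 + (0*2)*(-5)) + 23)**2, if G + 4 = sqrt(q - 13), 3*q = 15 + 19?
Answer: 5646289 + 76064*I*sqrt(15) ≈ 5.6463e+6 + 2.9459e+5*I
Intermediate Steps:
q = 34/3 (q = (15 + 19)/3 = (1/3)*34 = 34/3 ≈ 11.333)
G = -4 + I*sqrt(15)/3 (G = -4 + sqrt(34/3 - 13) = -4 + sqrt(-5/3) = -4 + I*sqrt(15)/3 ≈ -4.0 + 1.291*I)
((54 + G)*(-48 + (0*2)*(-5)) + 23)**2 = ((54 + (-4 + I*sqrt(15)/3))*(-48 + (0*2)*(-5)) + 23)**2 = ((50 + I*sqrt(15)/3)*(-48 + 0*(-5)) + 23)**2 = ((50 + I*sqrt(15)/3)*(-48 + 0) + 23)**2 = ((50 + I*sqrt(15)/3)*(-48) + 23)**2 = ((-2400 - 16*I*sqrt(15)) + 23)**2 = (-2377 - 16*I*sqrt(15))**2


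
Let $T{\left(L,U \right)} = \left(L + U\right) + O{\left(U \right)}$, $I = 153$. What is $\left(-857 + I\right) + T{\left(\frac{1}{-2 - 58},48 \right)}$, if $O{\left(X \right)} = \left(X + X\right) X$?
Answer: $\frac{237119}{60} \approx 3952.0$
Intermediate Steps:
$O{\left(X \right)} = 2 X^{2}$ ($O{\left(X \right)} = 2 X X = 2 X^{2}$)
$T{\left(L,U \right)} = L + U + 2 U^{2}$ ($T{\left(L,U \right)} = \left(L + U\right) + 2 U^{2} = L + U + 2 U^{2}$)
$\left(-857 + I\right) + T{\left(\frac{1}{-2 - 58},48 \right)} = \left(-857 + 153\right) + \left(\frac{1}{-2 - 58} + 48 + 2 \cdot 48^{2}\right) = -704 + \left(\frac{1}{-60} + 48 + 2 \cdot 2304\right) = -704 + \left(- \frac{1}{60} + 48 + 4608\right) = -704 + \frac{279359}{60} = \frac{237119}{60}$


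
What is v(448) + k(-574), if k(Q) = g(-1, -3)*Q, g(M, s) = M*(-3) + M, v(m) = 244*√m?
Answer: -1148 + 1952*√7 ≈ 4016.5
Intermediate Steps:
g(M, s) = -2*M (g(M, s) = -3*M + M = -2*M)
k(Q) = 2*Q (k(Q) = (-2*(-1))*Q = 2*Q)
v(448) + k(-574) = 244*√448 + 2*(-574) = 244*(8*√7) - 1148 = 1952*√7 - 1148 = -1148 + 1952*√7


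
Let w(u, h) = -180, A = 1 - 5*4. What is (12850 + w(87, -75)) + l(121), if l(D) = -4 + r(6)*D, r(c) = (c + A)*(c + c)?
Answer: -6210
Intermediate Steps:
A = -19 (A = 1 - 20 = -19)
r(c) = 2*c*(-19 + c) (r(c) = (c - 19)*(c + c) = (-19 + c)*(2*c) = 2*c*(-19 + c))
l(D) = -4 - 156*D (l(D) = -4 + (2*6*(-19 + 6))*D = -4 + (2*6*(-13))*D = -4 - 156*D)
(12850 + w(87, -75)) + l(121) = (12850 - 180) + (-4 - 156*121) = 12670 + (-4 - 18876) = 12670 - 18880 = -6210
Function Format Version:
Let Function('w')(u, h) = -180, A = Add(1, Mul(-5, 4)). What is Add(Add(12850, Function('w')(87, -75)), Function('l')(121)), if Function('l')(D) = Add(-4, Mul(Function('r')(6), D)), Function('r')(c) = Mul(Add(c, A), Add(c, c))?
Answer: -6210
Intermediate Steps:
A = -19 (A = Add(1, -20) = -19)
Function('r')(c) = Mul(2, c, Add(-19, c)) (Function('r')(c) = Mul(Add(c, -19), Add(c, c)) = Mul(Add(-19, c), Mul(2, c)) = Mul(2, c, Add(-19, c)))
Function('l')(D) = Add(-4, Mul(-156, D)) (Function('l')(D) = Add(-4, Mul(Mul(2, 6, Add(-19, 6)), D)) = Add(-4, Mul(Mul(2, 6, -13), D)) = Add(-4, Mul(-156, D)))
Add(Add(12850, Function('w')(87, -75)), Function('l')(121)) = Add(Add(12850, -180), Add(-4, Mul(-156, 121))) = Add(12670, Add(-4, -18876)) = Add(12670, -18880) = -6210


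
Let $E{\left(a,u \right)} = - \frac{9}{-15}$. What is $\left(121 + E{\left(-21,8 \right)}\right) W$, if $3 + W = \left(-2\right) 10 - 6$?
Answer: $- \frac{17632}{5} \approx -3526.4$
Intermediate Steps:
$E{\left(a,u \right)} = \frac{3}{5}$ ($E{\left(a,u \right)} = \left(-9\right) \left(- \frac{1}{15}\right) = \frac{3}{5}$)
$W = -29$ ($W = -3 - 26 = -29$)
$\left(121 + E{\left(-21,8 \right)}\right) W = \left(121 + \frac{3}{5}\right) \left(-29\right) = \frac{608}{5} \left(-29\right) = - \frac{17632}{5}$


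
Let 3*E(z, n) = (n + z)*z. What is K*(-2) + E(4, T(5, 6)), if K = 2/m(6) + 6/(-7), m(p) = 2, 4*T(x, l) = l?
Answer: 148/21 ≈ 7.0476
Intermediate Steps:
T(x, l) = l/4
E(z, n) = z*(n + z)/3 (E(z, n) = ((n + z)*z)/3 = (z*(n + z))/3 = z*(n + z)/3)
K = 1/7 (K = 2/2 + 6/(-7) = 2*(1/2) + 6*(-1/7) = 1 - 6/7 = 1/7 ≈ 0.14286)
K*(-2) + E(4, T(5, 6)) = (1/7)*(-2) + (1/3)*4*((1/4)*6 + 4) = -2/7 + (1/3)*4*(3/2 + 4) = -2/7 + (1/3)*4*(11/2) = -2/7 + 22/3 = 148/21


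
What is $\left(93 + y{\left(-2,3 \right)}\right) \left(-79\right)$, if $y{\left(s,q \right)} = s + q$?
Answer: $-7426$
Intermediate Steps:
$y{\left(s,q \right)} = q + s$
$\left(93 + y{\left(-2,3 \right)}\right) \left(-79\right) = \left(93 + \left(3 - 2\right)\right) \left(-79\right) = \left(93 + 1\right) \left(-79\right) = 94 \left(-79\right) = -7426$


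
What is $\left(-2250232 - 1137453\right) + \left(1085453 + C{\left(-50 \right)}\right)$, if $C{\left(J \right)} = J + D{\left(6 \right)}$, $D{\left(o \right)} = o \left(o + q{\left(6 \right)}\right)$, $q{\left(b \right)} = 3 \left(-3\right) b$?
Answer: $-2302570$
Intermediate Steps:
$q{\left(b \right)} = - 9 b$
$D{\left(o \right)} = o \left(-54 + o\right)$ ($D{\left(o \right)} = o \left(o - 54\right) = o \left(-54 + o\right)$)
$C{\left(J \right)} = -288 + J$ ($C{\left(J \right)} = J + 6 \left(-54 + 6\right) = J + 6 \left(-48\right) = J - 288 = -288 + J$)
$\left(-2250232 - 1137453\right) + \left(1085453 + C{\left(-50 \right)}\right) = \left(-2250232 - 1137453\right) + \left(1085453 - 338\right) = -3387685 + \left(1085453 - 338\right) = -3387685 + 1085115 = -2302570$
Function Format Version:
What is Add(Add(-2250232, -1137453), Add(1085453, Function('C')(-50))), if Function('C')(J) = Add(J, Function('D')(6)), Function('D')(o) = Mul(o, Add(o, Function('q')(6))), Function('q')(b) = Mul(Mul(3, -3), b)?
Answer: -2302570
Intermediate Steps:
Function('q')(b) = Mul(-9, b)
Function('D')(o) = Mul(o, Add(-54, o)) (Function('D')(o) = Mul(o, Add(o, Mul(-9, 6))) = Mul(o, Add(o, -54)) = Mul(o, Add(-54, o)))
Function('C')(J) = Add(-288, J) (Function('C')(J) = Add(J, Mul(6, Add(-54, 6))) = Add(J, Mul(6, -48)) = Add(J, -288) = Add(-288, J))
Add(Add(-2250232, -1137453), Add(1085453, Function('C')(-50))) = Add(Add(-2250232, -1137453), Add(1085453, Add(-288, -50))) = Add(-3387685, Add(1085453, -338)) = Add(-3387685, 1085115) = -2302570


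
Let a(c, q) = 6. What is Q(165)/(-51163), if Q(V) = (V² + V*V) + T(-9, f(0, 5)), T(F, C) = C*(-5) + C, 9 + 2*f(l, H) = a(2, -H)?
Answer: -54456/51163 ≈ -1.0644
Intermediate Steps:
f(l, H) = -3/2 (f(l, H) = -9/2 + (½)*6 = -9/2 + 3 = -3/2)
T(F, C) = -4*C (T(F, C) = -5*C + C = -4*C)
Q(V) = 6 + 2*V² (Q(V) = (V² + V*V) - 4*(-3/2) = (V² + V²) + 6 = 2*V² + 6 = 6 + 2*V²)
Q(165)/(-51163) = (6 + 2*165²)/(-51163) = (6 + 2*27225)*(-1/51163) = (6 + 54450)*(-1/51163) = 54456*(-1/51163) = -54456/51163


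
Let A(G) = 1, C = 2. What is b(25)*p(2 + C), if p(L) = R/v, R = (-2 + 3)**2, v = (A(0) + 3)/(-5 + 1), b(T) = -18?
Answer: 18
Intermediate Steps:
v = -1 (v = (1 + 3)/(-5 + 1) = 4/(-4) = 4*(-1/4) = -1)
R = 1 (R = 1**2 = 1)
p(L) = -1 (p(L) = 1/(-1) = 1*(-1) = -1)
b(25)*p(2 + C) = -18*(-1) = 18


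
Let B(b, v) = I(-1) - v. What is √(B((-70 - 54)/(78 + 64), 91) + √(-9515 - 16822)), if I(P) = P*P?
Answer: √(-90 + I*√26337) ≈ 6.9127 + 11.738*I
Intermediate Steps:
I(P) = P²
B(b, v) = 1 - v (B(b, v) = (-1)² - v = 1 - v)
√(B((-70 - 54)/(78 + 64), 91) + √(-9515 - 16822)) = √((1 - 1*91) + √(-9515 - 16822)) = √((1 - 91) + √(-26337)) = √(-90 + I*√26337)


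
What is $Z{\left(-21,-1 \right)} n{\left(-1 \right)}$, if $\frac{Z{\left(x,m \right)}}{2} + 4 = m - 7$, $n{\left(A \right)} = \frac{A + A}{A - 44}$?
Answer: $- \frac{16}{15} \approx -1.0667$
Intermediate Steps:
$n{\left(A \right)} = \frac{2 A}{-44 + A}$
$Z{\left(x,m \right)} = -22 + 2 m$ ($Z{\left(x,m \right)} = -8 + 2 \left(m - 7\right) = -8 + 2 \left(-7 + m\right) = -8 + \left(-14 + 2 m\right) = -22 + 2 m$)
$Z{\left(-21,-1 \right)} n{\left(-1 \right)} = \left(-22 + 2 \left(-1\right)\right) 2 \left(-1\right) \frac{1}{-44 - 1} = \left(-22 - 2\right) 2 \left(-1\right) \frac{1}{-45} = - 24 \cdot 2 \left(-1\right) \left(- \frac{1}{45}\right) = \left(-24\right) \frac{2}{45} = - \frac{16}{15}$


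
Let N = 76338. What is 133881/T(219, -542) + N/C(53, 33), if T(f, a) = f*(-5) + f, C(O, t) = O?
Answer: 19925465/15476 ≈ 1287.5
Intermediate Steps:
T(f, a) = -4*f (T(f, a) = -5*f + f = -4*f)
133881/T(219, -542) + N/C(53, 33) = 133881/((-4*219)) + 76338/53 = 133881/(-876) + 76338*(1/53) = 133881*(-1/876) + 76338/53 = -44627/292 + 76338/53 = 19925465/15476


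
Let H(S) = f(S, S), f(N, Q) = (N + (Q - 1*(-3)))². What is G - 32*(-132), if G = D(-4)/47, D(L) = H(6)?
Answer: 198753/47 ≈ 4228.8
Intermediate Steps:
f(N, Q) = (3 + N + Q)² (f(N, Q) = (N + (Q + 3))² = (N + (3 + Q))² = (3 + N + Q)²)
H(S) = (3 + 2*S)² (H(S) = (3 + S + S)² = (3 + 2*S)²)
D(L) = 225 (D(L) = (3 + 2*6)² = (3 + 12)² = 15² = 225)
G = 225/47 ≈ 4.7872
G - 32*(-132) = 225/47 - 32*(-132) = 225/47 + 4224 = 198753/47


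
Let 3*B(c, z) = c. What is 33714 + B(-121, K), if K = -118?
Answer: 101021/3 ≈ 33674.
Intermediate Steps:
B(c, z) = c/3
33714 + B(-121, K) = 33714 + (⅓)*(-121) = 33714 - 121/3 = 101021/3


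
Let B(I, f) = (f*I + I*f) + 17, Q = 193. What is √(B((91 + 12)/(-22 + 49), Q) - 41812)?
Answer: I*√3266121/9 ≈ 200.8*I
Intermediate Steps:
B(I, f) = 17 + 2*I*f (B(I, f) = (I*f + I*f) + 17 = 2*I*f + 17 = 17 + 2*I*f)
√(B((91 + 12)/(-22 + 49), Q) - 41812) = √((17 + 2*((91 + 12)/(-22 + 49))*193) - 41812) = √((17 + 2*(103/27)*193) - 41812) = √((17 + 39758/27) - 41812) = √(40217/27 - 41812) = √(-1088707/27) = I*√3266121/9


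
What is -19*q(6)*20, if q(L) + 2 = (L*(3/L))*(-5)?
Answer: 6460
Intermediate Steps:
q(L) = -17 (q(L) = -2 + (L*(3/L))*(-5) = -2 + 3*(-5) = -2 - 15 = -17)
-19*q(6)*20 = -19*(-17)*20 = 323*20 = 6460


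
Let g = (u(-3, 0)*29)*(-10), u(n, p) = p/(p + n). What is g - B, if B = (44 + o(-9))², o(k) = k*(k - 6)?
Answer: -32041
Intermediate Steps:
o(k) = k*(-6 + k)
B = 32041 (B = (44 - 9*(-6 - 9))² = (44 - 9*(-15))² = (44 + 135)² = 179² = 32041)
u(n, p) = p/(n + p)
g = 0 (g = ((0/(-3 + 0))*29)*(-10) = ((0/(-3))*29)*(-10) = ((0*(-⅓))*29)*(-10) = (0*29)*(-10) = 0*(-10) = 0)
g - B = 0 - 1*32041 = 0 - 32041 = -32041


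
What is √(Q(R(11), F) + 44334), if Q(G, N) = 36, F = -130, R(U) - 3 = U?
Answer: 3*√4930 ≈ 210.64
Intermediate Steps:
R(U) = 3 + U
√(Q(R(11), F) + 44334) = √(36 + 44334) = √44370 = 3*√4930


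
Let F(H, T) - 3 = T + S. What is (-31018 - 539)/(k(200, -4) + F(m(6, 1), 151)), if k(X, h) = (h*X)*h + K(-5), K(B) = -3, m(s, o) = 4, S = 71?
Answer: -31557/3422 ≈ -9.2218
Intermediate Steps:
F(H, T) = 74 + T (F(H, T) = 3 + (T + 71) = 3 + (71 + T) = 74 + T)
k(X, h) = -3 + X*h² (k(X, h) = (h*X)*h - 3 = (X*h)*h - 3 = X*h² - 3 = -3 + X*h²)
(-31018 - 539)/(k(200, -4) + F(m(6, 1), 151)) = (-31018 - 539)/((-3 + 200*(-4)²) + (74 + 151)) = -31557/((-3 + 200*16) + 225) = -31557/((-3 + 3200) + 225) = -31557/(3197 + 225) = -31557/3422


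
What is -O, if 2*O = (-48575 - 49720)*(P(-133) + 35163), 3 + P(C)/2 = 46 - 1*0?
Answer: 3464800455/2 ≈ 1.7324e+9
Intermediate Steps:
P(C) = 86 (P(C) = -6 + 2*(46 - 1*0) = -6 + 2*(46 + 0) = -6 + 2*46 = -6 + 92 = 86)
O = -3464800455/2 (O = ((-48575 - 49720)*(86 + 35163))/2 = (-98295*35249)/2 = (1/2)*(-3464800455) = -3464800455/2 ≈ -1.7324e+9)
-O = -1*(-3464800455/2) = 3464800455/2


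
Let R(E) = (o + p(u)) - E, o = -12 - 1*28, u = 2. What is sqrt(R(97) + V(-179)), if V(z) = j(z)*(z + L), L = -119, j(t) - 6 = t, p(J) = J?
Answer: sqrt(51419) ≈ 226.76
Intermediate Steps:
o = -40 (o = -12 - 28 = -40)
R(E) = -38 - E (R(E) = (-40 + 2) - E = -38 - E)
j(t) = 6 + t
V(z) = (-119 + z)*(6 + z) (V(z) = (6 + z)*(z - 119) = (6 + z)*(-119 + z) = (-119 + z)*(6 + z))
sqrt(R(97) + V(-179)) = sqrt((-38 - 1*97) + (-119 - 179)*(6 - 179)) = sqrt((-38 - 97) - 298*(-173)) = sqrt(-135 + 51554) = sqrt(51419)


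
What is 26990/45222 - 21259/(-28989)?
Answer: 290631268/218490093 ≈ 1.3302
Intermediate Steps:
26990/45222 - 21259/(-28989) = 26990*(1/45222) - 21259*(-1/28989) = 13495/22611 + 21259/28989 = 290631268/218490093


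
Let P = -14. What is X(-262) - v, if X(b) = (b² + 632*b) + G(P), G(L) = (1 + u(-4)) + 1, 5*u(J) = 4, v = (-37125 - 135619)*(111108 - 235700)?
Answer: -107613086926/5 ≈ -2.1523e+10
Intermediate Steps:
v = 21522520448 (v = -172744*(-124592) = 21522520448)
u(J) = ⅘ (u(J) = (⅕)*4 = ⅘)
G(L) = 14/5 (G(L) = (1 + ⅘) + 1 = 9/5 + 1 = 14/5)
X(b) = 14/5 + b² + 632*b (X(b) = (b² + 632*b) + 14/5 = 14/5 + b² + 632*b)
X(-262) - v = (14/5 + (-262)² + 632*(-262)) - 1*21522520448 = (14/5 + 68644 - 165584) - 21522520448 = -484686/5 - 21522520448 = -107613086926/5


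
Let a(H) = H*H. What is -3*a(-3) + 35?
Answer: 8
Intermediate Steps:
a(H) = H²
-3*a(-3) + 35 = -3*(-3)² + 35 = -3*9 + 35 = -27 + 35 = 8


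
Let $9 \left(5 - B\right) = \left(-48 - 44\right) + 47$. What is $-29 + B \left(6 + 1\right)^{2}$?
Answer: $461$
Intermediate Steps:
$B = 10$ ($B = 5 - \frac{\left(-48 - 44\right) + 47}{9} = 5 - \frac{-92 + 47}{9} = 5 - -5 = 5 + 5 = 10$)
$-29 + B \left(6 + 1\right)^{2} = -29 + 10 \left(6 + 1\right)^{2} = -29 + 10 \cdot 7^{2} = -29 + 10 \cdot 49 = -29 + 490 = 461$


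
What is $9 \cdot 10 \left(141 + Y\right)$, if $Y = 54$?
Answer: $17550$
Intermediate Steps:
$9 \cdot 10 \left(141 + Y\right) = 9 \cdot 10 \left(141 + 54\right) = 90 \cdot 195 = 17550$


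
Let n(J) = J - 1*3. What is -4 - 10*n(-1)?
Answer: 36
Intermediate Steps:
n(J) = -3 + J (n(J) = J - 3 = -3 + J)
-4 - 10*n(-1) = -4 - 10*(-3 - 1) = -4 - 10*(-4) = -4 + 40 = 36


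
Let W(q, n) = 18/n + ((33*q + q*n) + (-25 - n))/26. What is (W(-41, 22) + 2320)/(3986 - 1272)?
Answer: 159608/194051 ≈ 0.82250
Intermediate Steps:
W(q, n) = -25/26 + 18/n - n/26 + 33*q/26 + n*q/26 (W(q, n) = 18/n + ((33*q + n*q) + (-25 - n))*(1/26) = 18/n + (-25 - n + 33*q + n*q)*(1/26) = 18/n + (-25/26 - n/26 + 33*q/26 + n*q/26) = -25/26 + 18/n - n/26 + 33*q/26 + n*q/26)
(W(-41, 22) + 2320)/(3986 - 1272) = ((1/26)*(468 + 22*(-25 - 1*22 + 33*(-41) + 22*(-41)))/22 + 2320)/(3986 - 1272) = ((1/26)*(1/22)*(468 + 22*(-25 - 22 - 1353 - 902)) + 2320)/2714 = ((1/26)*(1/22)*(468 + 22*(-2302)) + 2320)*(1/2714) = ((1/26)*(1/22)*(468 - 50644) + 2320)*(1/2714) = ((1/26)*(1/22)*(-50176) + 2320)*(1/2714) = (-12544/143 + 2320)*(1/2714) = (319216/143)*(1/2714) = 159608/194051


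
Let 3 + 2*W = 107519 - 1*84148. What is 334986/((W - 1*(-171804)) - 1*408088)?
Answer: -167493/112300 ≈ -1.4915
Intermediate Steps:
W = 11684 (W = -3/2 + (107519 - 1*84148)/2 = -3/2 + (107519 - 84148)/2 = -3/2 + (1/2)*23371 = -3/2 + 23371/2 = 11684)
334986/((W - 1*(-171804)) - 1*408088) = 334986/((11684 - 1*(-171804)) - 1*408088) = 334986/((11684 + 171804) - 408088) = 334986/(183488 - 408088) = 334986/(-224600) = 334986*(-1/224600) = -167493/112300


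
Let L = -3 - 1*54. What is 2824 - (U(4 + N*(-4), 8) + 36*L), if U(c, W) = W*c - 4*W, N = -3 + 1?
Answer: 4812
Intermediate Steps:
N = -2
L = -57 (L = -3 - 54 = -57)
U(c, W) = -4*W + W*c
2824 - (U(4 + N*(-4), 8) + 36*L) = 2824 - (8*(-4 + (4 - 2*(-4))) + 36*(-57)) = 2824 - (8*(-4 + (4 + 8)) - 2052) = 2824 - (8*(-4 + 12) - 2052) = 2824 - (8*8 - 2052) = 2824 - (64 - 2052) = 2824 - 1*(-1988) = 2824 + 1988 = 4812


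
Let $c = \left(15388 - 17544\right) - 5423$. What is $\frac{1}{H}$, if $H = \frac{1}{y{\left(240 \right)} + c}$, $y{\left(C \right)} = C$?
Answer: $-7339$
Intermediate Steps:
$c = -7579$ ($c = \left(15388 - 17544\right) - 5423 = -2156 - 5423 = -7579$)
$H = - \frac{1}{7339}$ ($H = \frac{1}{240 - 7579} = \frac{1}{-7339} = - \frac{1}{7339} \approx -0.00013626$)
$\frac{1}{H} = \frac{1}{- \frac{1}{7339}} = -7339$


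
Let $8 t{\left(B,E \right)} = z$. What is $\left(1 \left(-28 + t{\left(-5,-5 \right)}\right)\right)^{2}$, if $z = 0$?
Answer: $784$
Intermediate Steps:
$t{\left(B,E \right)} = 0$ ($t{\left(B,E \right)} = \frac{1}{8} \cdot 0 = 0$)
$\left(1 \left(-28 + t{\left(-5,-5 \right)}\right)\right)^{2} = \left(1 \left(-28 + 0\right)\right)^{2} = \left(1 \left(-28\right)\right)^{2} = \left(-28\right)^{2} = 784$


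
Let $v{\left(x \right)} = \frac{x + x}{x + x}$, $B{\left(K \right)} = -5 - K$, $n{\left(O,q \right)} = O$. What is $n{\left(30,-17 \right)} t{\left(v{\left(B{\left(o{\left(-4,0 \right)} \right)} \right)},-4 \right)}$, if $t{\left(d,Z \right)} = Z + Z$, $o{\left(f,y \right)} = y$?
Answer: $-240$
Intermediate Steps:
$v{\left(x \right)} = 1$ ($v{\left(x \right)} = \frac{2 x}{2 x} = 2 x \frac{1}{2 x} = 1$)
$t{\left(d,Z \right)} = 2 Z$
$n{\left(30,-17 \right)} t{\left(v{\left(B{\left(o{\left(-4,0 \right)} \right)} \right)},-4 \right)} = 30 \cdot 2 \left(-4\right) = 30 \left(-8\right) = -240$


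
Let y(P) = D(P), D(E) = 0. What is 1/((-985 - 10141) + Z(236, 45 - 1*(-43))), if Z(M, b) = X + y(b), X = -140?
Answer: -1/11266 ≈ -8.8763e-5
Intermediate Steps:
y(P) = 0
Z(M, b) = -140 (Z(M, b) = -140 + 0 = -140)
1/((-985 - 10141) + Z(236, 45 - 1*(-43))) = 1/((-985 - 10141) - 140) = 1/(-11126 - 140) = 1/(-11266) = -1/11266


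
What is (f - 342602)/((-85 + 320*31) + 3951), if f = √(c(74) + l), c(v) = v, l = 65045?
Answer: -171301/6893 + √65119/13786 ≈ -24.833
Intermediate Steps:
f = √65119 (f = √(74 + 65045) = √65119 ≈ 255.18)
(f - 342602)/((-85 + 320*31) + 3951) = (√65119 - 342602)/((-85 + 320*31) + 3951) = (-342602 + √65119)/((-85 + 9920) + 3951) = (-342602 + √65119)/(9835 + 3951) = (-342602 + √65119)/13786 = (-342602 + √65119)*(1/13786) = -171301/6893 + √65119/13786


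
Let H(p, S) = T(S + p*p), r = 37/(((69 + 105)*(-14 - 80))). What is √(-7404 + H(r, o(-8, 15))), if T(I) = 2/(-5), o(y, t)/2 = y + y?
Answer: I*√185110/5 ≈ 86.049*I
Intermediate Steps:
o(y, t) = 4*y (o(y, t) = 2*(y + y) = 2*(2*y) = 4*y)
r = -37/16356 (r = 37/((174*(-94))) = 37/(-16356) = 37*(-1/16356) = -37/16356 ≈ -0.0022622)
T(I) = -⅖ (T(I) = 2*(-⅕) = -⅖)
H(p, S) = -⅖
√(-7404 + H(r, o(-8, 15))) = √(-7404 - ⅖) = √(-37022/5) = I*√185110/5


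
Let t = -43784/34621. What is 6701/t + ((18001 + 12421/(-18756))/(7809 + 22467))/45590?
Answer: -150150764006055168905/28337645083029984 ≈ -5298.6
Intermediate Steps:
t = -43784/34621 (t = -43784*1/34621 = -43784/34621 ≈ -1.2647)
6701/t + ((18001 + 12421/(-18756))/(7809 + 22467))/45590 = 6701/(-43784/34621) + ((18001 + 12421/(-18756))/(7809 + 22467))/45590 = 6701*(-34621/43784) + ((18001 + 12421*(-1/18756))/30276)*(1/45590) = -231995321/43784 + ((18001 - 12421/18756)*(1/30276))*(1/45590) = -231995321/43784 + ((337614335/18756)*(1/30276))*(1/45590) = -231995321/43784 + (337614335/567856656)*(1/45590) = -231995321/43784 + 67522867/5177716989408 = -150150764006055168905/28337645083029984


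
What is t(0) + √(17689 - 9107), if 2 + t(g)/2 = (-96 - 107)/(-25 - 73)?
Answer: ⅐ + √8582 ≈ 92.782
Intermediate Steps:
t(g) = ⅐ (t(g) = -4 + 2*((-96 - 107)/(-25 - 73)) = -4 + 2*(-203/(-98)) = -4 + 2*(-203*(-1/98)) = -4 + 2*(29/14) = -4 + 29/7 = ⅐)
t(0) + √(17689 - 9107) = ⅐ + √(17689 - 9107) = ⅐ + √8582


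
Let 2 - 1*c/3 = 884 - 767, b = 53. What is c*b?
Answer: -18285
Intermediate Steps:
c = -345 (c = 6 - 3*(884 - 767) = 6 - 3*117 = 6 - 351 = -345)
c*b = -345*53 = -18285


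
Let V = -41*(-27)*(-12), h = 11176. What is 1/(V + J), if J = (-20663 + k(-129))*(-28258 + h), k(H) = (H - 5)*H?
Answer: 1/57672630 ≈ 1.7339e-8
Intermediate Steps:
k(H) = H*(-5 + H) (k(H) = (-5 + H)*H = H*(-5 + H))
V = -13284 (V = 1107*(-12) = -13284)
J = 57685914 (J = (-20663 - 129*(-5 - 129))*(-28258 + 11176) = (-20663 - 129*(-134))*(-17082) = (-20663 + 17286)*(-17082) = -3377*(-17082) = 57685914)
1/(V + J) = 1/(-13284 + 57685914) = 1/57672630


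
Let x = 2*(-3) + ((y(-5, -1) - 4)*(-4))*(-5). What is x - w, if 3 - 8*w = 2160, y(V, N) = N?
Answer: 1309/8 ≈ 163.63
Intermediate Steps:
w = -2157/8 (w = 3/8 - 1/8*2160 = 3/8 - 270 = -2157/8 ≈ -269.63)
x = -106 (x = 2*(-3) + ((-1 - 4)*(-4))*(-5) = -6 - 5*(-4)*(-5) = -6 + 20*(-5) = -6 - 100 = -106)
x - w = -106 - 1*(-2157/8) = -106 + 2157/8 = 1309/8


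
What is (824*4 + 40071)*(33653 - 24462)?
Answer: 398586097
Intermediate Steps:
(824*4 + 40071)*(33653 - 24462) = (3296 + 40071)*9191 = 43367*9191 = 398586097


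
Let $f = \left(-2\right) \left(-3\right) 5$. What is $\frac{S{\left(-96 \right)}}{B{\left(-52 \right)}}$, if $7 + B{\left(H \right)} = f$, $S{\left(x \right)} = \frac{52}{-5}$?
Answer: $- \frac{52}{115} \approx -0.45217$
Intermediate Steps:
$S{\left(x \right)} = - \frac{52}{5}$ ($S{\left(x \right)} = 52 \left(- \frac{1}{5}\right) = - \frac{52}{5}$)
$f = 30$ ($f = 6 \cdot 5 = 30$)
$B{\left(H \right)} = 23$ ($B{\left(H \right)} = -7 + 30 = 23$)
$\frac{S{\left(-96 \right)}}{B{\left(-52 \right)}} = - \frac{52}{5 \cdot 23} = \left(- \frac{52}{5}\right) \frac{1}{23} = - \frac{52}{115}$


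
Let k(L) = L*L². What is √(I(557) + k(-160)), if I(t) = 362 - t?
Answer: I*√4096195 ≈ 2023.9*I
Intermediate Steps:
k(L) = L³
√(I(557) + k(-160)) = √((362 - 1*557) + (-160)³) = √((362 - 557) - 4096000) = √(-195 - 4096000) = √(-4096195) = I*√4096195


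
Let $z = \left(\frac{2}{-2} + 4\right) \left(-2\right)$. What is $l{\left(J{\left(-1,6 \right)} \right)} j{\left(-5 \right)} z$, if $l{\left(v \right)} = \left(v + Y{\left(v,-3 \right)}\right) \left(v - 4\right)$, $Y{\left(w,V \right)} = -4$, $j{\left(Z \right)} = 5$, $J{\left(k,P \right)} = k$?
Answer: $-750$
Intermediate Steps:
$z = -6$ ($z = \left(2 \left(- \frac{1}{2}\right) + 4\right) \left(-2\right) = \left(-1 + 4\right) \left(-2\right) = 3 \left(-2\right) = -6$)
$l{\left(v \right)} = \left(-4 + v\right)^{2}$ ($l{\left(v \right)} = \left(v - 4\right) \left(v - 4\right) = \left(-4 + v\right) \left(-4 + v\right) = \left(-4 + v\right)^{2}$)
$l{\left(J{\left(-1,6 \right)} \right)} j{\left(-5 \right)} z = \left(16 + \left(-1\right)^{2} - -8\right) 5 \left(-6\right) = \left(16 + 1 + 8\right) 5 \left(-6\right) = 25 \cdot 5 \left(-6\right) = 125 \left(-6\right) = -750$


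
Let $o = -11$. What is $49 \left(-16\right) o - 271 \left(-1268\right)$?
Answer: $352252$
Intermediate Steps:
$49 \left(-16\right) o - 271 \left(-1268\right) = 49 \left(-16\right) \left(-11\right) - 271 \left(-1268\right) = \left(-784\right) \left(-11\right) - -343628 = 8624 + 343628 = 352252$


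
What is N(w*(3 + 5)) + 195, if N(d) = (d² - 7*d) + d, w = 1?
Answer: 211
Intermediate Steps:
N(d) = d² - 6*d
N(w*(3 + 5)) + 195 = (1*(3 + 5))*(-6 + 1*(3 + 5)) + 195 = (1*8)*(-6 + 1*8) + 195 = 8*(-6 + 8) + 195 = 8*2 + 195 = 16 + 195 = 211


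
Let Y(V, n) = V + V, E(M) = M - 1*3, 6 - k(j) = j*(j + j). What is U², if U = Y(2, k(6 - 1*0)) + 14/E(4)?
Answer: 324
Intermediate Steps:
k(j) = 6 - 2*j² (k(j) = 6 - j*(j + j) = 6 - j*2*j = 6 - 2*j²)
E(M) = -3 + M (E(M) = M - 3 = -3 + M)
Y(V, n) = 2*V
U = 18 (U = 2*2 + 14/(-3 + 4) = 4 + 14/1 = 4 + 14*1 = 4 + 14 = 18)
U² = 18² = 324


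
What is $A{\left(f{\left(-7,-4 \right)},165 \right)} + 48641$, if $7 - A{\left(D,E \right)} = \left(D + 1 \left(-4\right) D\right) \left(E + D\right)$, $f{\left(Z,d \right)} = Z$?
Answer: $45330$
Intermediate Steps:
$A{\left(D,E \right)} = 7 + 3 D \left(D + E\right)$ ($A{\left(D,E \right)} = 7 - \left(D + 1 \left(-4\right) D\right) \left(E + D\right) = 7 - \left(D - 4 D\right) \left(D + E\right) = 7 - - 3 D \left(D + E\right) = 7 + 3 D \left(D + E\right)$)
$A{\left(f{\left(-7,-4 \right)},165 \right)} + 48641 = \left(7 + 3 \left(-7\right)^{2} + 3 \left(-7\right) 165\right) + 48641 = \left(7 + 3 \cdot 49 - 3465\right) + 48641 = \left(7 + 147 - 3465\right) + 48641 = -3311 + 48641 = 45330$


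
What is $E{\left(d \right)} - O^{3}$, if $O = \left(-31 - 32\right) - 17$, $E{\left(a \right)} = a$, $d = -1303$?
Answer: $510697$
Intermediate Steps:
$O = -80$ ($O = -63 - 17 = -80$)
$E{\left(d \right)} - O^{3} = -1303 - \left(-80\right)^{3} = -1303 - -512000 = -1303 + 512000 = 510697$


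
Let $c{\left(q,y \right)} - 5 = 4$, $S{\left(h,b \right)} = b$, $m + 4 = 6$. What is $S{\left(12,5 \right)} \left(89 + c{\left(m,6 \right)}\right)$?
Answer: $490$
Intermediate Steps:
$m = 2$ ($m = -4 + 6 = 2$)
$c{\left(q,y \right)} = 9$ ($c{\left(q,y \right)} = 5 + 4 = 9$)
$S{\left(12,5 \right)} \left(89 + c{\left(m,6 \right)}\right) = 5 \left(89 + 9\right) = 5 \cdot 98 = 490$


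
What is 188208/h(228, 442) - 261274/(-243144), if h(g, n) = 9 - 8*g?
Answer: -686173237/6686460 ≈ -102.62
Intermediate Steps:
188208/h(228, 442) - 261274/(-243144) = 188208/(9 - 8*228) - 261274/(-243144) = 188208/(9 - 1824) - 261274*(-1/243144) = 188208/(-1815) + 130637/121572 = 188208*(-1/1815) + 130637/121572 = -62736/605 + 130637/121572 = -686173237/6686460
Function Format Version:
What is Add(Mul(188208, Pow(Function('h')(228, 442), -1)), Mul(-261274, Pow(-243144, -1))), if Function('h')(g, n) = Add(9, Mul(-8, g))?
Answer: Rational(-686173237, 6686460) ≈ -102.62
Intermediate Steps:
Add(Mul(188208, Pow(Function('h')(228, 442), -1)), Mul(-261274, Pow(-243144, -1))) = Add(Mul(188208, Pow(Add(9, Mul(-8, 228)), -1)), Mul(-261274, Pow(-243144, -1))) = Add(Mul(188208, Pow(Add(9, -1824), -1)), Mul(-261274, Rational(-1, 243144))) = Add(Mul(188208, Pow(-1815, -1)), Rational(130637, 121572)) = Add(Mul(188208, Rational(-1, 1815)), Rational(130637, 121572)) = Add(Rational(-62736, 605), Rational(130637, 121572)) = Rational(-686173237, 6686460)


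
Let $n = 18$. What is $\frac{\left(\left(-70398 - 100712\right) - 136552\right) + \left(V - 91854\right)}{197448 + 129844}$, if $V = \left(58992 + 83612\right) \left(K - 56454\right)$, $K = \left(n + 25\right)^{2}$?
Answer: $- \frac{1946822734}{81823} \approx -23793.0$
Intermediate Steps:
$K = 1849$ ($K = \left(18 + 25\right)^{2} = 43^{2} = 1849$)
$V = -7786891420$ ($V = \left(58992 + 83612\right) \left(1849 - 56454\right) = 142604 \left(-54605\right) = -7786891420$)
$\frac{\left(\left(-70398 - 100712\right) - 136552\right) + \left(V - 91854\right)}{197448 + 129844} = \frac{\left(\left(-70398 - 100712\right) - 136552\right) - 7786983274}{197448 + 129844} = \frac{\left(-171110 - 136552\right) - 7786983274}{327292} = \left(-307662 - 7786983274\right) \frac{1}{327292} = \left(-7787290936\right) \frac{1}{327292} = - \frac{1946822734}{81823}$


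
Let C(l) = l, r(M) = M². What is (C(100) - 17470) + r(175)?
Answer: 13255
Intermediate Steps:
(C(100) - 17470) + r(175) = (100 - 17470) + 175² = -17370 + 30625 = 13255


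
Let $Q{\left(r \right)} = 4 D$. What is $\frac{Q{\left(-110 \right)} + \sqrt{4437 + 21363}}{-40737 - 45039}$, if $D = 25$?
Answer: $- \frac{25}{21444} - \frac{5 \sqrt{258}}{42888} \approx -0.0030384$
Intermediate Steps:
$Q{\left(r \right)} = 100$ ($Q{\left(r \right)} = 4 \cdot 25 = 100$)
$\frac{Q{\left(-110 \right)} + \sqrt{4437 + 21363}}{-40737 - 45039} = \frac{100 + \sqrt{4437 + 21363}}{-40737 - 45039} = \frac{100 + \sqrt{25800}}{-85776} = \left(100 + 10 \sqrt{258}\right) \left(- \frac{1}{85776}\right) = - \frac{25}{21444} - \frac{5 \sqrt{258}}{42888}$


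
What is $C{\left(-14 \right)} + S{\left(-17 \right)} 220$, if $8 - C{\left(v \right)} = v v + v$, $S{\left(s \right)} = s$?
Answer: $-3914$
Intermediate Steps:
$C{\left(v \right)} = 8 - v - v^{2}$ ($C{\left(v \right)} = 8 - \left(v v + v\right) = 8 - \left(v^{2} + v\right) = 8 - \left(v + v^{2}\right) = 8 - v - v^{2}$)
$C{\left(-14 \right)} + S{\left(-17 \right)} 220 = \left(8 - -14 - \left(-14\right)^{2}\right) - 3740 = \left(8 + 14 - 196\right) - 3740 = -174 - 3740 = -3914$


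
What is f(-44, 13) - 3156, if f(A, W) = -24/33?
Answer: -34724/11 ≈ -3156.7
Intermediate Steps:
f(A, W) = -8/11 (f(A, W) = -24*1/33 = -8/11)
f(-44, 13) - 3156 = -8/11 - 3156 = -34724/11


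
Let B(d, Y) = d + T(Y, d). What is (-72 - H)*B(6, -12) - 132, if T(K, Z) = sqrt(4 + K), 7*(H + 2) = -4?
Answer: -3840/7 - 972*I*sqrt(2)/7 ≈ -548.57 - 196.37*I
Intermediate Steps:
H = -18/7 (H = -2 + (1/7)*(-4) = -2 - 4/7 = -18/7 ≈ -2.5714)
B(d, Y) = d + sqrt(4 + Y)
(-72 - H)*B(6, -12) - 132 = (-72 - 1*(-18/7))*(6 + sqrt(4 - 12)) - 132 = (-72 + 18/7)*(6 + sqrt(-8)) - 132 = -486*(6 + 2*I*sqrt(2))/7 - 132 = (-2916/7 - 972*I*sqrt(2)/7) - 132 = -3840/7 - 972*I*sqrt(2)/7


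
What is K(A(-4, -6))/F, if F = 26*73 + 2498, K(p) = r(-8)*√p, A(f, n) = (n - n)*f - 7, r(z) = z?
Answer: -2*I*√7/1099 ≈ -0.0048148*I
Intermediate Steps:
A(f, n) = -7 (A(f, n) = 0*f - 7 = 0 - 7 = -7)
K(p) = -8*√p
F = 4396 (F = 1898 + 2498 = 4396)
K(A(-4, -6))/F = -8*I*√7/4396 = -8*I*√7*(1/4396) = -2*I*√7/1099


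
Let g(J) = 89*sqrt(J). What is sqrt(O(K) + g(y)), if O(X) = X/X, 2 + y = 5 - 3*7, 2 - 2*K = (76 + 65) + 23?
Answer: sqrt(1 + 267*I*sqrt(2)) ≈ 13.759 + 13.722*I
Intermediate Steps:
K = -81 (K = 1 - ((76 + 65) + 23)/2 = 1 - (141 + 23)/2 = 1 - 1/2*164 = 1 - 82 = -81)
y = -18 (y = -2 + (5 - 3*7) = -2 + (5 - 21) = -2 - 16 = -18)
O(X) = 1
sqrt(O(K) + g(y)) = sqrt(1 + 89*sqrt(-18)) = sqrt(1 + 89*(3*I*sqrt(2))) = sqrt(1 + 267*I*sqrt(2))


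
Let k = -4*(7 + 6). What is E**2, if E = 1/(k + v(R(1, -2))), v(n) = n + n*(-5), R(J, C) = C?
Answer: 1/1936 ≈ 0.00051653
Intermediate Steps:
v(n) = -4*n (v(n) = n - 5*n = -4*n)
k = -52 (k = -4*13 = -52)
E = -1/44 (E = 1/(-52 - 4*(-2)) = 1/(-52 + 8) = 1/(-44) = -1/44 ≈ -0.022727)
E**2 = (-1/44)**2 = 1/1936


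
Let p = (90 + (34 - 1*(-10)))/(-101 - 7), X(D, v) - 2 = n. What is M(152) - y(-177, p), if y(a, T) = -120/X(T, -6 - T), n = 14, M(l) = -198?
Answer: -381/2 ≈ -190.50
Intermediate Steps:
X(D, v) = 16 (X(D, v) = 2 + 14 = 16)
p = -67/54 (p = (90 + (34 + 10))/(-108) = (90 + 44)*(-1/108) = 134*(-1/108) = -67/54 ≈ -1.2407)
y(a, T) = -15/2 (y(a, T) = -120/16 = -120*1/16 = -15/2)
M(152) - y(-177, p) = -198 - 1*(-15/2) = -198 + 15/2 = -381/2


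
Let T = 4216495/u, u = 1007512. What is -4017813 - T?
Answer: -4047999027751/1007512 ≈ -4.0178e+6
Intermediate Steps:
T = 4216495/1007512 ≈ 4.1851
-4017813 - T = -4017813 - 1*4216495/1007512 = -4017813 - 4216495/1007512 = -4047999027751/1007512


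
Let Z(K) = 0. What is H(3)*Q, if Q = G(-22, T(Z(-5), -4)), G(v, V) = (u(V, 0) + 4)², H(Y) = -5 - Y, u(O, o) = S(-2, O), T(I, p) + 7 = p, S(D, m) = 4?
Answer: -512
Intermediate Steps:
T(I, p) = -7 + p
u(O, o) = 4
G(v, V) = 64 (G(v, V) = (4 + 4)² = 8² = 64)
Q = 64
H(3)*Q = (-5 - 1*3)*64 = (-5 - 3)*64 = -8*64 = -512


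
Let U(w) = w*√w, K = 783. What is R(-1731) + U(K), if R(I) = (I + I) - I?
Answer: -1731 + 2349*√87 ≈ 20179.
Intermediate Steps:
R(I) = I (R(I) = 2*I - I = I)
U(w) = w^(3/2)
R(-1731) + U(K) = -1731 + 783^(3/2) = -1731 + 2349*√87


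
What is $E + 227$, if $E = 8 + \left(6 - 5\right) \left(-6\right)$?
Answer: $229$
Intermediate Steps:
$E = 2$ ($E = 8 + \left(6 - 5\right) \left(-6\right) = 8 + 1 \left(-6\right) = 8 - 6 = 2$)
$E + 227 = 2 + 227 = 229$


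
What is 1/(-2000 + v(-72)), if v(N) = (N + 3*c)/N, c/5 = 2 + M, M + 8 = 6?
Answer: -1/1999 ≈ -0.00050025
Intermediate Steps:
M = -2 (M = -8 + 6 = -2)
c = 0 (c = 5*(2 - 2) = 5*0 = 0)
v(N) = 1 (v(N) = (N + 3*0)/N = (N + 0)/N = N/N = 1)
1/(-2000 + v(-72)) = 1/(-2000 + 1) = 1/(-1999) = -1/1999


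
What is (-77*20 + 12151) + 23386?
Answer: 33997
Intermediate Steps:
(-77*20 + 12151) + 23386 = (-1540 + 12151) + 23386 = 10611 + 23386 = 33997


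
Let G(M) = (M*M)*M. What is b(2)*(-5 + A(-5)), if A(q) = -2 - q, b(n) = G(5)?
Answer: -250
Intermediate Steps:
G(M) = M**3 (G(M) = M**2*M = M**3)
b(n) = 125 (b(n) = 5**3 = 125)
b(2)*(-5 + A(-5)) = 125*(-5 + (-2 - 1*(-5))) = 125*(-5 + (-2 + 5)) = 125*(-5 + 3) = 125*(-2) = -250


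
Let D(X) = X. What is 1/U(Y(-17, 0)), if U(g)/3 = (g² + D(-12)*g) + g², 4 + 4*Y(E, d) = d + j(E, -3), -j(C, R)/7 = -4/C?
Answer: 289/18144 ≈ 0.015928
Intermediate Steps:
j(C, R) = 28/C (j(C, R) = -(-28)/C = 28/C)
Y(E, d) = -1 + 7/E + d/4 (Y(E, d) = -1 + (d + 28/E)/4 = -1 + (7/E + d/4) = -1 + 7/E + d/4)
U(g) = -36*g + 6*g² (U(g) = 3*((g² - 12*g) + g²) = 3*(-12*g + 2*g²) = -36*g + 6*g²)
1/U(Y(-17, 0)) = 1/(6*(-1 + 7/(-17) + (¼)*0)*(-6 + (-1 + 7/(-17) + (¼)*0))) = 1/(6*(-1 + 7*(-1/17) + 0)*(-6 + (-1 + 7*(-1/17) + 0))) = 1/(6*(-1 - 7/17 + 0)*(-6 + (-1 - 7/17 + 0))) = 1/(6*(-24/17)*(-6 - 24/17)) = 1/(6*(-24/17)*(-126/17)) = 1/(18144/289) = 289/18144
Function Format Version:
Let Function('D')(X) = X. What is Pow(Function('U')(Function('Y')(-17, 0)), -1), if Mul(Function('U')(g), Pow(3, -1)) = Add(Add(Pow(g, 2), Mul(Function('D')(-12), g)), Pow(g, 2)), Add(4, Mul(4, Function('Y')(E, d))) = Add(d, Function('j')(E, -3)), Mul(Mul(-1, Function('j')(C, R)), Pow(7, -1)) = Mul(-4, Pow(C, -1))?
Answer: Rational(289, 18144) ≈ 0.015928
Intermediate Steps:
Function('j')(C, R) = Mul(28, Pow(C, -1)) (Function('j')(C, R) = Mul(-7, Mul(-4, Pow(C, -1))) = Mul(28, Pow(C, -1)))
Function('Y')(E, d) = Add(-1, Mul(7, Pow(E, -1)), Mul(Rational(1, 4), d)) (Function('Y')(E, d) = Add(-1, Mul(Rational(1, 4), Add(d, Mul(28, Pow(E, -1))))) = Add(-1, Add(Mul(7, Pow(E, -1)), Mul(Rational(1, 4), d))) = Add(-1, Mul(7, Pow(E, -1)), Mul(Rational(1, 4), d)))
Function('U')(g) = Add(Mul(-36, g), Mul(6, Pow(g, 2))) (Function('U')(g) = Mul(3, Add(Add(Pow(g, 2), Mul(-12, g)), Pow(g, 2))) = Mul(3, Add(Mul(-12, g), Mul(2, Pow(g, 2)))) = Add(Mul(-36, g), Mul(6, Pow(g, 2))))
Pow(Function('U')(Function('Y')(-17, 0)), -1) = Pow(Mul(6, Add(-1, Mul(7, Pow(-17, -1)), Mul(Rational(1, 4), 0)), Add(-6, Add(-1, Mul(7, Pow(-17, -1)), Mul(Rational(1, 4), 0)))), -1) = Pow(Mul(6, Add(-1, Mul(7, Rational(-1, 17)), 0), Add(-6, Add(-1, Mul(7, Rational(-1, 17)), 0))), -1) = Pow(Mul(6, Add(-1, Rational(-7, 17), 0), Add(-6, Add(-1, Rational(-7, 17), 0))), -1) = Pow(Mul(6, Rational(-24, 17), Add(-6, Rational(-24, 17))), -1) = Pow(Mul(6, Rational(-24, 17), Rational(-126, 17)), -1) = Pow(Rational(18144, 289), -1) = Rational(289, 18144)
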